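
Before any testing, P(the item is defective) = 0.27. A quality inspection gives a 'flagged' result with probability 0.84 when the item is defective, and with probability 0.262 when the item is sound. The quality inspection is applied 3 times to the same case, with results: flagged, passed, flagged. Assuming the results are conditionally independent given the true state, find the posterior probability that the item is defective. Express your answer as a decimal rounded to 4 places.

With H the event that the item is defective, the joint likelihood of the observed sequence is P(data|H) = 0.84·0.16·0.84 = 0.11290 and P(data|¬H) = 0.262·0.738·0.262 = 0.050659.
Bayes: P(H|data) = 0.27·0.11290 / (0.27·0.11290 + 0.73·0.050659) = 0.030482/0.067463 = 0.4518.

Posterior P(H) ≈ 0.4518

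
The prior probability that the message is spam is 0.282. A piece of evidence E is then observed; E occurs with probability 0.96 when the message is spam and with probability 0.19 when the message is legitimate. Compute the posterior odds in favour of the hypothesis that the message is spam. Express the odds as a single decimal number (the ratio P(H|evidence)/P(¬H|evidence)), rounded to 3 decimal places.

Prior odds = 0.282/(1−0.282) = 0.39276.
Likelihood ratio for E = 0.96/0.19 = 5.0526.
Posterior odds = prior odds × LR = 1.9845.

Posterior odds ≈ 1.984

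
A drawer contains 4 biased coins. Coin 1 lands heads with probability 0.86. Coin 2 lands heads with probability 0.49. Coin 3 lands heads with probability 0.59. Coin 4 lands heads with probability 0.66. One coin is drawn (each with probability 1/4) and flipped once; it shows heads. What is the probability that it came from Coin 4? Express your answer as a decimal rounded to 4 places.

Posterior probability ≈ 0.2538

P(heads|C1) = 0.86; P(heads|C2) = 0.49; P(heads|C3) = 0.59; P(heads|C4) = 0.66.
Prior × likelihood for each source: 0.25·0.86=0.2150, 0.25·0.49=0.1225, 0.25·0.59=0.1475, 0.25·0.66=0.1650. Summing gives P(heads) = 0.65000.
P(Coin 4 | heads) = 0.1650 / 0.65000 = 0.2538.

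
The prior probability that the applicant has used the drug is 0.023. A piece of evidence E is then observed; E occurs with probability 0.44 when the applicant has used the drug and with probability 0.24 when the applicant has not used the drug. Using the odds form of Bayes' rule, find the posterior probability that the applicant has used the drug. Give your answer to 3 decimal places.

Prior odds = 0.023/(1−0.023) = 0.023541.
Likelihood ratio for E = 0.44/0.24 = 1.8333.
Posterior odds = prior odds × LR = 0.043159.
Posterior probability = odds/(1+odds) = 0.043159/1.0432 = 0.041.

Posterior probability ≈ 0.041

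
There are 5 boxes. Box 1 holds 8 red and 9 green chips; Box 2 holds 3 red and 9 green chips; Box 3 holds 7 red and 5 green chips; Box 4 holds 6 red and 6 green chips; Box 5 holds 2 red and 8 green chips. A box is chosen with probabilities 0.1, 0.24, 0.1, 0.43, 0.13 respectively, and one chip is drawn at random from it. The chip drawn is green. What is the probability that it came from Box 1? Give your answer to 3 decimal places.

Posterior probability ≈ 0.089

Tabulate prior·likelihood by source: [1] prior 0.1, lik 0.5294, product 0.05294; [2] prior 0.24, lik 0.75, product 0.1800; [3] prior 0.1, lik 0.4167, product 0.04167; [4] prior 0.43, lik 0.5, product 0.2150; [5] prior 0.13, lik 0.8, product 0.1040.
Normalizing constant = 0.59361; the posterior for Box 1 is its product over the sum, 0.05294/0.59361 = 0.089.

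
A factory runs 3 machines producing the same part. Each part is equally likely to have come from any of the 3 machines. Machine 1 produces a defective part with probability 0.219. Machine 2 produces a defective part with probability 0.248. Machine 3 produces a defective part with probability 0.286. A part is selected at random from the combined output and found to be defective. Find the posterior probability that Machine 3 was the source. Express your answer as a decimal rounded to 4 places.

P(defective|M1) = 0.219; P(defective|M2) = 0.248; P(defective|M3) = 0.286.
Prior × likelihood for each source: 0.333333·0.219=0.07300, 0.333333·0.248=0.08267, 0.333333·0.286=0.09533. Summing gives P(defective) = 0.25100.
P(Machine 3 | defective) = 0.09533 / 0.25100 = 0.3798.

Posterior probability ≈ 0.3798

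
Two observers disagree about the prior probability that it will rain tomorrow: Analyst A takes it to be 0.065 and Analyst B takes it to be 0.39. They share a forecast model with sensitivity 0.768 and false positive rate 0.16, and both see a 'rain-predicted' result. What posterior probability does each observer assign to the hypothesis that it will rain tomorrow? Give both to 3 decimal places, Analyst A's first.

Analyst A: 0.250; Analyst B: 0.754

The likelihood ratio for a 'rain-predicted' result is 0.768/0.16 = 4.8000.
Analyst A: prior odds 0.065/0.935 = 0.069519; posterior odds 0.33369; posterior probability 0.250.
Analyst B: prior odds 0.39/0.61 = 0.63934; posterior odds 3.0689; posterior probability 0.754.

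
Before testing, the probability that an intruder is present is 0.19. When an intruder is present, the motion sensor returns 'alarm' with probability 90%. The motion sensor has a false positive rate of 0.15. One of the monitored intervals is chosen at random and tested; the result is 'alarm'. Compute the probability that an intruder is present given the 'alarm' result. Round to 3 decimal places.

Write H for 'an intruder is present'. Prior odds H:¬H = 0.19/0.81 = 0.23457. For the 'alarm' outcome, the likelihood ratio is 0.9/0.15 = 6.0000.
Posterior odds = 0.23457 × 6.0000 = 1.4074, so P(H|E) = 1.4074/(1+1.4074) = 0.585.

P(H | E) ≈ 0.585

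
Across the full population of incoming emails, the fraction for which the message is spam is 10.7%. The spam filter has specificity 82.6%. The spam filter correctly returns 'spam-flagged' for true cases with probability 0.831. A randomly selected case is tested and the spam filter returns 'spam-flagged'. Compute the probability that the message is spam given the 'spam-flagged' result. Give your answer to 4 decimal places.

Write H for 'the message is spam'. Prior odds H:¬H = 0.107/0.893 = 0.11982. For the 'spam-flagged' outcome, the likelihood ratio is 0.831/0.174 = 4.7759.
Posterior odds = 0.11982 × 4.7759 = 0.57225, so P(H|E) = 0.57225/(1+0.57225) = 0.3640.

P(H | E) ≈ 0.3640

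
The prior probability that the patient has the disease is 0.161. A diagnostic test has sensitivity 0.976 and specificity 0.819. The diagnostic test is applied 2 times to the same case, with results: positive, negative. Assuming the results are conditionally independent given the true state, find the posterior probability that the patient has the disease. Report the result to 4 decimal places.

Posterior P(H) ≈ 0.0294

Let H be the event that the patient has the disease; start with P(H) = 0.161. P('positive'|H) = 0.976, P('positive'|¬H) = 0.181.
Update on result 1 ('positive'): P(H) ← 0.976·0.1610 / (0.976·0.1610 + 0.181·0.8390) = 0.15714/0.30900 = 0.5085.
Update on result 2 ('negative'): P(H) ← 0.024·0.5085 / (0.024·0.5085 + 0.819·0.4915) = 0.012205/0.41471 = 0.0294.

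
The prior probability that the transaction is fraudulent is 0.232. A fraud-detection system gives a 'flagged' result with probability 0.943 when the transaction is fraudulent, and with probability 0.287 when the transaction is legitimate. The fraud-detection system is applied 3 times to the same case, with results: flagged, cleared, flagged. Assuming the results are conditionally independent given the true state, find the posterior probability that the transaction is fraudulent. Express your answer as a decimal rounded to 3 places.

Posterior P(H) ≈ 0.207

With H the event that the transaction is fraudulent, the joint likelihood of the observed sequence is P(data|H) = 0.943·0.057·0.943 = 0.050687 and P(data|¬H) = 0.287·0.713·0.287 = 0.058729.
Bayes: P(H|data) = 0.232·0.050687 / (0.232·0.050687 + 0.768·0.058729) = 0.011759/0.056863 = 0.2068.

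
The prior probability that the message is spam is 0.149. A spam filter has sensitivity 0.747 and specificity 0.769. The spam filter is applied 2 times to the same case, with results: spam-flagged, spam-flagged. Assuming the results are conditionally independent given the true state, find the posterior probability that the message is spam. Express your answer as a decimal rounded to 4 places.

Let H be the event that the message is spam; start with P(H) = 0.149. P('spam-flagged'|H) = 0.747, P('spam-flagged'|¬H) = 0.231.
Update on result 1 ('spam-flagged'): P(H) ← 0.747·0.1490 / (0.747·0.1490 + 0.231·0.8510) = 0.11130/0.30788 = 0.3615.
Update on result 2 ('spam-flagged'): P(H) ← 0.747·0.3615 / (0.747·0.3615 + 0.231·0.6385) = 0.27005/0.41754 = 0.6468.

Posterior P(H) ≈ 0.6468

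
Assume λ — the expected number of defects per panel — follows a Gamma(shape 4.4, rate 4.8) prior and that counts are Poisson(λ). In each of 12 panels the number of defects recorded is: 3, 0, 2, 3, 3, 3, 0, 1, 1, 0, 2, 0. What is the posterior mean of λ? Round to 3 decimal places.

Posterior mean ≈ 1.333

The Poisson likelihood adds the total count to the shape and the number of exposure periods to the rate. Here ∑xᵢ = 18 and n = 12, so shape 4.4→22.4 and rate 4.8→16.8.
E[λ | data] = 22.4/16.8 = 1.333.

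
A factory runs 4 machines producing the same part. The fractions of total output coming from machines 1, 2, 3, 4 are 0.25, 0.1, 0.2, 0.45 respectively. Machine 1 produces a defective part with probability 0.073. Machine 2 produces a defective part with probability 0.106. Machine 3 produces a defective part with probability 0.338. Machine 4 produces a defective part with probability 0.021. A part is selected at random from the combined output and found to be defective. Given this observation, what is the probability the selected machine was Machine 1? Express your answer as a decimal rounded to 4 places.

Posterior probability ≈ 0.1723

Tabulate prior·likelihood by source: [1] prior 0.25, lik 0.073, product 0.01825; [2] prior 0.1, lik 0.106, product 0.01060; [3] prior 0.2, lik 0.338, product 0.06760; [4] prior 0.45, lik 0.021, product 0.009450.
Normalizing constant = 0.10590; the posterior for Machine 1 is its product over the sum, 0.01825/0.10590 = 0.1723.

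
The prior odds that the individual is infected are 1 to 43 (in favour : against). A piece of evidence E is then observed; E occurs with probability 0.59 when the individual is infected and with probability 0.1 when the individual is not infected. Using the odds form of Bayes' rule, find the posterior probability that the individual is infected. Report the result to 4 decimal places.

Prior odds = 1/43 = 0.023256. In log-odds, ln(0.023256) = -3.7612.
Add log likelihood ratio: ln(5.9000) = 1.7750.
Posterior log-odds = -1.9862, so posterior odds = exp(-1.9862) = 0.13721. Converting, P(H|E) = 0.13721/1.1372 = 0.1207.

Posterior probability ≈ 0.1207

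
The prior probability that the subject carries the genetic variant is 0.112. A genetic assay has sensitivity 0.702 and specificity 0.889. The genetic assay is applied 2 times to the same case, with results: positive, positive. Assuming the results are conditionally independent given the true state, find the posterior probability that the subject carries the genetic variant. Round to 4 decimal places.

Posterior P(H) ≈ 0.8346

Let H be the event that the subject carries the genetic variant; start with P(H) = 0.112. P('positive'|H) = 0.702, P('positive'|¬H) = 0.111.
Update on result 1 ('positive'): P(H) ← 0.702·0.1120 / (0.702·0.1120 + 0.111·0.8880) = 0.078624/0.17719 = 0.4437.
Update on result 2 ('positive'): P(H) ← 0.702·0.4437 / (0.702·0.4437 + 0.111·0.5563) = 0.31149/0.37324 = 0.8346.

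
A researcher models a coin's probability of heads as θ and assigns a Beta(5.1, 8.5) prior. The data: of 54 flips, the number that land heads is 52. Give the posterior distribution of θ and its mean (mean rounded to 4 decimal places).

Posterior: Beta(57.1, 10.5); mean ≈ 0.8447

The binomial likelihood is conjugate to the Beta prior: with 52 successes and 2 failures, the posterior is Beta(5.1+52, 8.5+2) = Beta(57.1, 10.5).
E[θ | data] = 57.1/(57.1+10.5) = 0.8447.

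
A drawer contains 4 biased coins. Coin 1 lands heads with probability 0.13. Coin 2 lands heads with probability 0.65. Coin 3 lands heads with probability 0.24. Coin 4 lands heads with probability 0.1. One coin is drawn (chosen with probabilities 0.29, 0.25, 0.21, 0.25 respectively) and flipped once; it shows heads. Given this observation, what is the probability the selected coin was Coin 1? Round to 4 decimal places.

P(heads|C1) = 0.13; P(heads|C2) = 0.65; P(heads|C3) = 0.24; P(heads|C4) = 0.1.
Prior × likelihood for each source: 0.29·0.13=0.03770, 0.25·0.65=0.1625, 0.21·0.24=0.05040, 0.25·0.1=0.02500. Summing gives P(heads) = 0.27560.
P(Coin 1 | heads) = 0.03770 / 0.27560 = 0.1368.

Posterior probability ≈ 0.1368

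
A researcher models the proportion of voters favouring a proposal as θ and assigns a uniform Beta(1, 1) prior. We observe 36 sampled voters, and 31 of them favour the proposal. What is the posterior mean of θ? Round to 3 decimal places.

The binomial likelihood is conjugate to the Beta prior: with 31 successes and 5 failures, the posterior is Beta(1+31, 1+5) = Beta(32, 6).
E[θ | data] = 32/(32+6) = 0.842.

Posterior mean ≈ 0.842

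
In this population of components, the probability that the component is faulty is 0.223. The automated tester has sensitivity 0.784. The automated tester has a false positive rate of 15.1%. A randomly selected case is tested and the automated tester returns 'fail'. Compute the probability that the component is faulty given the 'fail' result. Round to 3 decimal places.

Let H be the event that the component is faulty. P(H) = 0.223, so P(¬H) = 0.777. With E the 'fail' result, P(E|H) = 0.784 and P(E|¬H) = 0.151.
P(E) = 0.784·0.223 + 0.151·0.777 = 0.17483 + 0.11733 = 0.29216.
By Bayes' theorem, P(H|E) = 0.17483 / 0.29216 = 0.598.

P(H | E) ≈ 0.598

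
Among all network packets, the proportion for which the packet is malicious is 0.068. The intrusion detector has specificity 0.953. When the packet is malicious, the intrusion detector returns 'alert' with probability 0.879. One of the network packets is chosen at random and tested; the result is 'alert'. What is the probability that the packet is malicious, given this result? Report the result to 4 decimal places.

P(H | E) ≈ 0.5771

Write H for 'the packet is malicious'. Prior odds H:¬H = 0.068/0.932 = 0.072961. For the 'alert' outcome, the likelihood ratio is 0.879/0.047 = 18.702.
Posterior odds = 0.072961 × 18.702 = 1.3645, so P(H|E) = 1.3645/(1+1.3645) = 0.5771.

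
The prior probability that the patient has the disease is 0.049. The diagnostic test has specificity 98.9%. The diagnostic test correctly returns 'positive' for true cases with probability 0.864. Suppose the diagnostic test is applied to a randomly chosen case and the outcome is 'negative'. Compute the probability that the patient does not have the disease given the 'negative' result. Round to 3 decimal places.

Let H be the event that the patient has the disease. P(H) = 0.049, so P(¬H) = 0.951. With E the 'negative' result, P(E|H) = 0.136 and P(E|¬H) = 0.989.
P(E) = 0.136·0.049 + 0.989·0.951 = 0.0066640 + 0.94054 = 0.94720.
By Bayes' theorem, P(H|E) = 0.0066640 / 0.94720 = 0.007. Hence P(¬H|E) = 1 − 0.007 = 0.993.

P(¬H | E) ≈ 0.993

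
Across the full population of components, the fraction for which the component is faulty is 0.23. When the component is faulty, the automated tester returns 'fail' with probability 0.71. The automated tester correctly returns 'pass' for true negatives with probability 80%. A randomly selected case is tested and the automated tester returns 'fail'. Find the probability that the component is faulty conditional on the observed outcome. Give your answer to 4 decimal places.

Let H be the event that the component is faulty. P(H) = 0.23, so P(¬H) = 0.77. With E the 'fail' result, P(E|H) = 0.71 and P(E|¬H) = 0.2.
P(E) = 0.71·0.23 + 0.2·0.77 = 0.16330 + 0.15400 = 0.31730.
By Bayes' theorem, P(H|E) = 0.16330 / 0.31730 = 0.5147.

P(H | E) ≈ 0.5147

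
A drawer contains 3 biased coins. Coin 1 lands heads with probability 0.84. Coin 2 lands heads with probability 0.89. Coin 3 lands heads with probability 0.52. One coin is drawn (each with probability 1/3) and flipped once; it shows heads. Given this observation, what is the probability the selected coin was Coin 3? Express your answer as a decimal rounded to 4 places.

Tabulate prior·likelihood by source: [1] prior 0.333333, lik 0.84, product 0.2800; [2] prior 0.333333, lik 0.89, product 0.2967; [3] prior 0.333333, lik 0.52, product 0.1733.
Normalizing constant = 0.75000; the posterior for Coin 3 is its product over the sum, 0.1733/0.75000 = 0.2311.

Posterior probability ≈ 0.2311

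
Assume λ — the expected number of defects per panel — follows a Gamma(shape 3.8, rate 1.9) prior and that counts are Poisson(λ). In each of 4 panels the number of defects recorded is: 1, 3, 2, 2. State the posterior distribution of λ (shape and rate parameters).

The Poisson likelihood adds the total count to the shape and the number of exposure periods to the rate. Here ∑xᵢ = 8 and n = 4, so shape 3.8→11.8 and rate 1.9→5.9.

Posterior: Gamma(shape=11.8, rate=5.9)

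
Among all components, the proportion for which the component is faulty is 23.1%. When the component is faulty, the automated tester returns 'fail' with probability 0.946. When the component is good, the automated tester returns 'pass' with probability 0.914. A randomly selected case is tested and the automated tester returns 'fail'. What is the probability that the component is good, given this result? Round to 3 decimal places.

P(¬H | E) ≈ 0.232

Let H be the event that the component is faulty. P(H) = 0.231, so P(¬H) = 0.769. With E the 'fail' result, P(E|H) = 0.946 and P(E|¬H) = 0.086.
P(E) = 0.946·0.231 + 0.086·0.769 = 0.21853 + 0.066134 = 0.28466.
By Bayes' theorem, P(H|E) = 0.21853 / 0.28466 = 0.768. Hence P(¬H|E) = 1 − 0.768 = 0.232.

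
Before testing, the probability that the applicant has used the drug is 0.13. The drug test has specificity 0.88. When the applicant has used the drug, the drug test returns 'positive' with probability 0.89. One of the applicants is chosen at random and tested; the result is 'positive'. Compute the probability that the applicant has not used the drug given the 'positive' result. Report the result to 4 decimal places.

P(¬H | E) ≈ 0.4743

Let H be the event that the applicant has used the drug. P(H) = 0.13, so P(¬H) = 0.87. With E the 'positive' result, P(E|H) = 0.89 and P(E|¬H) = 0.12.
P(E) = 0.89·0.13 + 0.12·0.87 = 0.11570 + 0.10440 = 0.22010.
By Bayes' theorem, P(H|E) = 0.11570 / 0.22010 = 0.5257. Hence P(¬H|E) = 1 − 0.5257 = 0.4743.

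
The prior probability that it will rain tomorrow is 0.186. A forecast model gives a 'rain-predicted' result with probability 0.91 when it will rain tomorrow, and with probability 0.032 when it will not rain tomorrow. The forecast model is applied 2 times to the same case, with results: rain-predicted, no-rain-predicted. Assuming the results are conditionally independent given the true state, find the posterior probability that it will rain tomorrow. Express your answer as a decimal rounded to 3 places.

Posterior P(H) ≈ 0.377

Let H be the event that it will rain tomorrow; start with P(H) = 0.186. P('rain-predicted'|H) = 0.91, P('rain-predicted'|¬H) = 0.032.
Update on result 1 ('rain-predicted'): P(H) ← 0.91·0.1860 / (0.91·0.1860 + 0.032·0.8140) = 0.16926/0.19531 = 0.8666.
Update on result 2 ('no-rain-predicted'): P(H) ← 0.09·0.8666 / (0.09·0.8666 + 0.968·0.1334) = 0.077997/0.20710 = 0.3766.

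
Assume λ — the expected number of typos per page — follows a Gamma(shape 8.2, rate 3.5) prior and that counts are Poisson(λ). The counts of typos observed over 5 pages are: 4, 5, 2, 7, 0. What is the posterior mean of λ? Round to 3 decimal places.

Posterior mean ≈ 3.082

Total count ∑xᵢ = 18 over n = 5 pages.
Gamma is conjugate to the Poisson likelihood: posterior is Gamma(shape = 8.2+18 = 26.2, rate = 3.5+5 = 8.5).
Posterior mean = shape/rate = 26.2/8.5 = 3.082.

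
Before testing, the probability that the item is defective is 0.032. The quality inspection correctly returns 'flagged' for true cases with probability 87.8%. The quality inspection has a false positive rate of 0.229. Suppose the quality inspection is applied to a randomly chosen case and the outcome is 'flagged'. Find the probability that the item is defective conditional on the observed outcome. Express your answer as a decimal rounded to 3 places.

Let H be the event that the item is defective. P(H) = 0.032, so P(¬H) = 0.968. With E the 'flagged' result, P(E|H) = 0.878 and P(E|¬H) = 0.229.
P(E) = 0.878·0.032 + 0.229·0.968 = 0.028096 + 0.22167 = 0.24977.
By Bayes' theorem, P(H|E) = 0.028096 / 0.24977 = 0.112.

P(H | E) ≈ 0.112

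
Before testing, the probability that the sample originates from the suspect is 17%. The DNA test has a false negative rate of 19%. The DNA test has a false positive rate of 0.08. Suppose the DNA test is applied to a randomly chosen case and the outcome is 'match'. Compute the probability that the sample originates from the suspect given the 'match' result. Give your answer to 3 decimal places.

P(H | E) ≈ 0.675

Write H for 'the sample originates from the suspect'. Prior odds H:¬H = 0.17/0.83 = 0.20482. For the 'match' outcome, the likelihood ratio is 0.81/0.08 = 10.125.
Posterior odds = 0.20482 × 10.125 = 2.0738, so P(H|E) = 2.0738/(1+2.0738) = 0.675.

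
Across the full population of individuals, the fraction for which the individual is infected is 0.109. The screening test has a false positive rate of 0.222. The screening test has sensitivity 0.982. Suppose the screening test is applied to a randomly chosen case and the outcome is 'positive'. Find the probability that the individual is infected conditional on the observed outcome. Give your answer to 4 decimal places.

P(H | E) ≈ 0.3511

Let H be the event that the individual is infected. P(H) = 0.109, so P(¬H) = 0.891. With E the 'positive' result, P(E|H) = 0.982 and P(E|¬H) = 0.222.
P(E) = 0.982·0.109 + 0.222·0.891 = 0.10704 + 0.19780 = 0.30484.
By Bayes' theorem, P(H|E) = 0.10704 / 0.30484 = 0.3511.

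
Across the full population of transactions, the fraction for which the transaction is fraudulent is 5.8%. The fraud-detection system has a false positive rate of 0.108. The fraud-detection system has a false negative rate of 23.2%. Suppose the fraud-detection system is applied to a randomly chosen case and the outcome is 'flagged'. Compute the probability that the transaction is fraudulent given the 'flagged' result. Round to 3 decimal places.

Let H be the event that the transaction is fraudulent. P(H) = 0.058, so P(¬H) = 0.942. With E the 'flagged' result, P(E|H) = 0.768 and P(E|¬H) = 0.108.
P(E) = 0.768·0.058 + 0.108·0.942 = 0.044544 + 0.10174 = 0.14628.
By Bayes' theorem, P(H|E) = 0.044544 / 0.14628 = 0.305.

P(H | E) ≈ 0.305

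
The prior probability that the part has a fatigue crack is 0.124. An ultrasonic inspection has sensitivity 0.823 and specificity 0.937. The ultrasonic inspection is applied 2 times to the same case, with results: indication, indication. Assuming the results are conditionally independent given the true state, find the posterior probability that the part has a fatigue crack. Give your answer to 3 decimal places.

Posterior P(H) ≈ 0.960

Let H be the event that the part has a fatigue crack; start with P(H) = 0.124. P('indication'|H) = 0.823, P('indication'|¬H) = 0.063.
Update on result 1 ('indication'): P(H) ← 0.823·0.1240 / (0.823·0.1240 + 0.063·0.8760) = 0.10205/0.15724 = 0.6490.
Update on result 2 ('indication'): P(H) ← 0.823·0.6490 / (0.823·0.6490 + 0.063·0.3510) = 0.53414/0.55626 = 0.9602.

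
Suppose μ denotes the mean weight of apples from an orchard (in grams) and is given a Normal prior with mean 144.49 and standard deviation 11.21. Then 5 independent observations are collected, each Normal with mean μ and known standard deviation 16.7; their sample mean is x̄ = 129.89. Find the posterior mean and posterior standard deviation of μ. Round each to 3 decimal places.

Posterior mean ≈ 134.378; posterior SD ≈ 6.215

With known σ, the Normal prior is conjugate. Weight on the data is w = (n/σ²)/(n/σ² + 1/τ₀²) = 0.0179282/(0.0179282+0.00795772) = 0.69259.
Posterior mean = w·x̄ + (1−w)·μ₀ = 0.69259·129.89 + 0.30741·144.49 = 134.378. Posterior variance = 1/(0.0179282+0.00795772) = 38.6310, so SD = 6.215.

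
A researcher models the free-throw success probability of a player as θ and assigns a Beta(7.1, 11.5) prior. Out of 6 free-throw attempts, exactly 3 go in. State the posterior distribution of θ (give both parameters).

The binomial likelihood is conjugate to the Beta prior: with 3 successes and 3 failures, the posterior is Beta(7.1+3, 11.5+3) = Beta(10.1, 14.5).

Posterior: Beta(10.1, 14.5)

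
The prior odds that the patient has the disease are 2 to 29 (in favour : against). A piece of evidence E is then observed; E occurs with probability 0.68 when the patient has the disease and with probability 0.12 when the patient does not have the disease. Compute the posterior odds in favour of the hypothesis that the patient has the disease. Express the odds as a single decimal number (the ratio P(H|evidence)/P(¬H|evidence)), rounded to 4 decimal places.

Posterior odds ≈ 0.3908

Prior odds = 2/29 = 0.068966.
Likelihood ratio for E = 0.68/0.12 = 5.6667.
Posterior odds = prior odds × LR = 0.39080.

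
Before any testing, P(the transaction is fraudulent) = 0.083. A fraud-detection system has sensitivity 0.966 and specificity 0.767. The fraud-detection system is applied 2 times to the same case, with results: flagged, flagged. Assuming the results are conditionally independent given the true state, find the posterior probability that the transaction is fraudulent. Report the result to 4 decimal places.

Posterior P(H) ≈ 0.6087

With H the event that the transaction is fraudulent, the joint likelihood of the observed sequence is P(data|H) = 0.966·0.966 = 0.93316 and P(data|¬H) = 0.233·0.233 = 0.054289.
Bayes: P(H|data) = 0.083·0.93316 / (0.083·0.93316 + 0.917·0.054289) = 0.077452/0.12723 = 0.6087.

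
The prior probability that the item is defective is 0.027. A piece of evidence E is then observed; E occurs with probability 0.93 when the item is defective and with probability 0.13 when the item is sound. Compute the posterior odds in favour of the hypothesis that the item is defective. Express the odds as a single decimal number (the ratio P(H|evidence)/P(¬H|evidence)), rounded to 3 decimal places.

Prior odds = 0.027/(1−0.027) = 0.027749.
Likelihood ratio for E = 0.93/0.13 = 7.1538.
Posterior odds = prior odds × LR = 0.19851.

Posterior odds ≈ 0.199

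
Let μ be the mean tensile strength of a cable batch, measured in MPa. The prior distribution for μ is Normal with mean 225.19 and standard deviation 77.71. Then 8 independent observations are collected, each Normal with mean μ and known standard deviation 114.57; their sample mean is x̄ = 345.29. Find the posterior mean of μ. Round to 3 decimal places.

Prior precision 1/τ₀² = 1/77.71² = 0.00016559; data precision n/σ² = 8/114.57² = 0.00060946.
Posterior precision = 0.00016559 + 0.00060946 = 0.00077506.
Posterior mean = (0.00016559·225.19 + 0.00060946·345.29) / 0.00077506 = 319.630.

Posterior mean ≈ 319.630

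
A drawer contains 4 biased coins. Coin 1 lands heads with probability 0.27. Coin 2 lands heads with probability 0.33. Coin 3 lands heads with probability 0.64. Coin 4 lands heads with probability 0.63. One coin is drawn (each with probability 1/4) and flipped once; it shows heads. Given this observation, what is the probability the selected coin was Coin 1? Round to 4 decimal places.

Posterior probability ≈ 0.1444

Tabulate prior·likelihood by source: [1] prior 0.25, lik 0.27, product 0.06750; [2] prior 0.25, lik 0.33, product 0.08250; [3] prior 0.25, lik 0.64, product 0.1600; [4] prior 0.25, lik 0.63, product 0.1575.
Normalizing constant = 0.46750; the posterior for Coin 1 is its product over the sum, 0.06750/0.46750 = 0.1444.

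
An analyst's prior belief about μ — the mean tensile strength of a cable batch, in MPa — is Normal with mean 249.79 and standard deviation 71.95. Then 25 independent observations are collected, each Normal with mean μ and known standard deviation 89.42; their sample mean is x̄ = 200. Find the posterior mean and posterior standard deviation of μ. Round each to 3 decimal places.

Posterior mean ≈ 202.897; posterior SD ≈ 17.356

Prior precision 1/τ₀² = 1/71.95² = 0.00019317; data precision n/σ² = 25/89.42² = 0.00312659.
Posterior precision = 0.00019317 + 0.00312659 = 0.00331976, giving posterior SD = 1/√0.00331976 = 17.356.
Posterior mean = (0.00019317·249.79 + 0.00312659·200) / 0.00331976 = 202.897.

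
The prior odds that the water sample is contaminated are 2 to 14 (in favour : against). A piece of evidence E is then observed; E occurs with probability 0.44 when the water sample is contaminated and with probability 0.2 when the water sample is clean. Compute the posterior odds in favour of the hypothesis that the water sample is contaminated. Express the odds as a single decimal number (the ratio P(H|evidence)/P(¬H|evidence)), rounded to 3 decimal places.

Posterior odds ≈ 0.314

Prior odds = 2/14 = 0.14286. In log-odds, ln(0.14286) = -1.9459.
Add log likelihood ratio: ln(2.2000) = 0.78846.
Posterior log-odds = -1.1575, so posterior odds = exp(-1.1575) = 0.31429.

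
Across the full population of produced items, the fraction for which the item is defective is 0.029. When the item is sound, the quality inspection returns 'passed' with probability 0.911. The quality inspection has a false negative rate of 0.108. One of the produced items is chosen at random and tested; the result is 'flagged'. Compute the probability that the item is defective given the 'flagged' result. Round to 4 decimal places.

P(H | E) ≈ 0.2304

Write H for 'the item is defective'. Prior odds H:¬H = 0.029/0.971 = 0.029866. For the 'flagged' outcome, the likelihood ratio is 0.892/0.089 = 10.022.
Posterior odds = 0.029866 × 10.022 = 0.29933, so P(H|E) = 0.29933/(1+0.29933) = 0.2304.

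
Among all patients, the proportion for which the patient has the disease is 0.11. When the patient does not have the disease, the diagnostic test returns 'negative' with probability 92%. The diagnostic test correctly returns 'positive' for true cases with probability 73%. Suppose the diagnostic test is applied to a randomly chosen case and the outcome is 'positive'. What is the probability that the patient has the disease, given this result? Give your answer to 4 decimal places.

Write H for 'the patient has the disease'. Prior odds H:¬H = 0.11/0.89 = 0.12360. For the 'positive' outcome, the likelihood ratio is 0.73/0.08 = 9.1250.
Posterior odds = 0.12360 × 9.1250 = 1.1278, so P(H|E) = 1.1278/(1+1.1278) = 0.5300.

P(H | E) ≈ 0.5300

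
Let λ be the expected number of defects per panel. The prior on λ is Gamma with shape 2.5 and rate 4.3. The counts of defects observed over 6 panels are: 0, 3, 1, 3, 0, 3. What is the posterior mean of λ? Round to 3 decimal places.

Posterior mean ≈ 1.214

Total count ∑xᵢ = 10 over n = 6 panels.
Gamma is conjugate to the Poisson likelihood: posterior is Gamma(shape = 2.5+10 = 12.5, rate = 4.3+6 = 10.3).
E[λ | data] = 12.5/10.3 = 1.214.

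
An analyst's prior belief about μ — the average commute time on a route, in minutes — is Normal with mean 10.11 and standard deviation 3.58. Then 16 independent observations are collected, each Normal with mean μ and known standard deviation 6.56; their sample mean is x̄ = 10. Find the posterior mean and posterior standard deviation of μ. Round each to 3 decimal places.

Prior precision 1/τ₀² = 1/3.58² = 0.0780250; data precision n/σ² = 16/6.56² = 0.371802.
Posterior precision = 0.0780250 + 0.371802 = 0.449828, giving posterior SD = 1/√0.449828 = 1.491.
Posterior mean = (0.0780250·10.11 + 0.371802·10) / 0.449828 = 10.019.

Posterior mean ≈ 10.019; posterior SD ≈ 1.491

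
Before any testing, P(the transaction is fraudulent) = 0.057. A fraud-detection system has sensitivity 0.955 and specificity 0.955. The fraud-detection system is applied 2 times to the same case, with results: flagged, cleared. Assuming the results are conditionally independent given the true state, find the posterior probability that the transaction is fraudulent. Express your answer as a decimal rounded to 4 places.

Posterior P(H) ≈ 0.0570

With H the event that the transaction is fraudulent, the joint likelihood of the observed sequence is P(data|H) = 0.955·0.045 = 0.042975 and P(data|¬H) = 0.045·0.955 = 0.042975.
Bayes: P(H|data) = 0.057·0.042975 / (0.057·0.042975 + 0.943·0.042975) = 0.0024496/0.042975 = 0.0570.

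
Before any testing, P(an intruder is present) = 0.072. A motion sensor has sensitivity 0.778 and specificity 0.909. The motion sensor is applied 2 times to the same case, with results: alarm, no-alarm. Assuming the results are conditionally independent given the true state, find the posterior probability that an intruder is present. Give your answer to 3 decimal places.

Let H be the event that an intruder is present; start with P(H) = 0.072. P('alarm'|H) = 0.778, P('alarm'|¬H) = 0.091.
Update on result 1 ('alarm'): P(H) ← 0.778·0.0720 / (0.778·0.0720 + 0.091·0.9280) = 0.056016/0.14046 = 0.3988.
Update on result 2 ('no-alarm'): P(H) ← 0.222·0.3988 / (0.222·0.3988 + 0.909·0.6012) = 0.088532/0.63503 = 0.1394.

Posterior P(H) ≈ 0.139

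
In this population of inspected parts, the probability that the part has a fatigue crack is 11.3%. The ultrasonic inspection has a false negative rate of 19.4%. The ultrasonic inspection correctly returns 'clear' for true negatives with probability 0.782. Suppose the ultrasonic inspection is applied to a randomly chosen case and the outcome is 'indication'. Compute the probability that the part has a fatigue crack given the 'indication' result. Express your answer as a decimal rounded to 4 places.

Write H for 'the part has a fatigue crack'. Prior odds H:¬H = 0.113/0.887 = 0.12740. For the 'indication' outcome, the likelihood ratio is 0.806/0.218 = 3.6972.
Posterior odds = 0.12740 × 3.6972 = 0.47101, so P(H|E) = 0.47101/(1+0.47101) = 0.3202.

P(H | E) ≈ 0.3202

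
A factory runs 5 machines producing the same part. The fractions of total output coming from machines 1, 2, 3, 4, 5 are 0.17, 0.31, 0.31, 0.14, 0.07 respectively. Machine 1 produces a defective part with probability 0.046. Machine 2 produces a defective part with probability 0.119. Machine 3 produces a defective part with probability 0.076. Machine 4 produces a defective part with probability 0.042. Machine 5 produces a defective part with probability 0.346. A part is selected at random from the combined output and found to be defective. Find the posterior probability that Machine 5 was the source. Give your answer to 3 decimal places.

Tabulate prior·likelihood by source: [1] prior 0.17, lik 0.046, product 0.007820; [2] prior 0.31, lik 0.119, product 0.03689; [3] prior 0.31, lik 0.076, product 0.02356; [4] prior 0.14, lik 0.042, product 0.005880; [5] prior 0.07, lik 0.346, product 0.02422.
Normalizing constant = 0.098370; the posterior for Machine 5 is its product over the sum, 0.02422/0.098370 = 0.246.

Posterior probability ≈ 0.246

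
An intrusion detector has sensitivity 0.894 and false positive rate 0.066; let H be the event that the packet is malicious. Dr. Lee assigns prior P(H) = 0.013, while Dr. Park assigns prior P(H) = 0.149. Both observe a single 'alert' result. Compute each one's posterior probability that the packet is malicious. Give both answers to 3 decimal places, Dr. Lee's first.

P('+'|H) = 0.894, P('+'|¬H) = 0.066.
Dr. Lee: numerator 0.894·0.013 = 0.011622; evidence = 0.011622+0.066·0.987 = 0.076764; posterior = 0.151.
Dr. Park: numerator 0.894·0.149 = 0.13321; evidence = 0.13321+0.066·0.851 = 0.18937; posterior = 0.703.

Dr. Lee: 0.151; Dr. Park: 0.703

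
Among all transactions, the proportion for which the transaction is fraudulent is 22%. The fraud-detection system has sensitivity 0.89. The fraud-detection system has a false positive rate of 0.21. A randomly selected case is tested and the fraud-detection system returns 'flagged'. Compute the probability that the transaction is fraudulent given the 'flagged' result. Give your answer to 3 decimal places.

Write H for 'the transaction is fraudulent'. Prior odds H:¬H = 0.22/0.78 = 0.28205. For the 'flagged' outcome, the likelihood ratio is 0.89/0.21 = 4.2381.
Posterior odds = 0.28205 × 4.2381 = 1.1954, so P(H|E) = 1.1954/(1+1.1954) = 0.544.

P(H | E) ≈ 0.544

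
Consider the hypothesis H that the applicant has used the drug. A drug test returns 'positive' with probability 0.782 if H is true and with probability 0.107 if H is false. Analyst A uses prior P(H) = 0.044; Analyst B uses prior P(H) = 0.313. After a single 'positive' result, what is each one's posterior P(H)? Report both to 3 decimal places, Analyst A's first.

P('+'|H) = 0.782, P('+'|¬H) = 0.107.
Analyst A: numerator 0.782·0.044 = 0.034408; evidence = 0.034408+0.107·0.956 = 0.13670; posterior = 0.252.
Analyst B: numerator 0.782·0.313 = 0.24477; evidence = 0.24477+0.107·0.687 = 0.31828; posterior = 0.769.

Analyst A: 0.252; Analyst B: 0.769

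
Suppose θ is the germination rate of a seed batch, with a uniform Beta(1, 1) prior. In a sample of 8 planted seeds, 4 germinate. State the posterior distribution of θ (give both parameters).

Observing 4 successes and 4 failures updates Beta(1, 1) by adding the success and failure counts to the two shape parameters: α = 1+4 = 5, β = 1+4 = 5.

Posterior: Beta(5, 5)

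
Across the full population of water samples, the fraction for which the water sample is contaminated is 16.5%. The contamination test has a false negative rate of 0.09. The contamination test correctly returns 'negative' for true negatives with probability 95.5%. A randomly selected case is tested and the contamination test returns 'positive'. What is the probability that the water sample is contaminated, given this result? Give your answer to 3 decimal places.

P(H | E) ≈ 0.800

Write H for 'the water sample is contaminated'. Prior odds H:¬H = 0.165/0.835 = 0.19760. For the 'positive' outcome, the likelihood ratio is 0.91/0.045 = 20.222.
Posterior odds = 0.19760 × 20.222 = 3.9960, so P(H|E) = 3.9960/(1+3.9960) = 0.800.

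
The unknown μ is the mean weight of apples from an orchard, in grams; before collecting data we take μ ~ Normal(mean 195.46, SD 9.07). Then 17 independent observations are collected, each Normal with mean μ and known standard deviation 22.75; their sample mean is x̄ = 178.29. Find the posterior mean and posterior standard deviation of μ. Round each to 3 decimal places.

Posterior mean ≈ 182.928; posterior SD ≈ 4.714

Prior precision 1/τ₀² = 1/9.07² = 0.0121559; data precision n/σ² = 17/22.75² = 0.0328463.
Posterior precision = 0.0121559 + 0.0328463 = 0.0450021, giving posterior SD = 1/√0.0450021 = 4.714.
Posterior mean = (0.0121559·195.46 + 0.0328463·178.29) / 0.0450021 = 182.928.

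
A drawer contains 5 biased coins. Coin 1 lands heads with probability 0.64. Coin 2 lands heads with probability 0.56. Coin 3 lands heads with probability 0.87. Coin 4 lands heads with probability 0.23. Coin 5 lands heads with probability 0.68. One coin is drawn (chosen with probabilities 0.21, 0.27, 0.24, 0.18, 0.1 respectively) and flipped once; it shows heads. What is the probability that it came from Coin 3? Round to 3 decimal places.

Posterior probability ≈ 0.346

P(heads|C1) = 0.64; P(heads|C2) = 0.56; P(heads|C3) = 0.87; P(heads|C4) = 0.23; P(heads|C5) = 0.68.
Prior × likelihood for each source: 0.21·0.64=0.1344, 0.27·0.56=0.1512, 0.24·0.87=0.2088, 0.18·0.23=0.04140, 0.1·0.68=0.06800. Summing gives P(heads) = 0.60380.
P(Coin 3 | heads) = 0.2088 / 0.60380 = 0.346.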